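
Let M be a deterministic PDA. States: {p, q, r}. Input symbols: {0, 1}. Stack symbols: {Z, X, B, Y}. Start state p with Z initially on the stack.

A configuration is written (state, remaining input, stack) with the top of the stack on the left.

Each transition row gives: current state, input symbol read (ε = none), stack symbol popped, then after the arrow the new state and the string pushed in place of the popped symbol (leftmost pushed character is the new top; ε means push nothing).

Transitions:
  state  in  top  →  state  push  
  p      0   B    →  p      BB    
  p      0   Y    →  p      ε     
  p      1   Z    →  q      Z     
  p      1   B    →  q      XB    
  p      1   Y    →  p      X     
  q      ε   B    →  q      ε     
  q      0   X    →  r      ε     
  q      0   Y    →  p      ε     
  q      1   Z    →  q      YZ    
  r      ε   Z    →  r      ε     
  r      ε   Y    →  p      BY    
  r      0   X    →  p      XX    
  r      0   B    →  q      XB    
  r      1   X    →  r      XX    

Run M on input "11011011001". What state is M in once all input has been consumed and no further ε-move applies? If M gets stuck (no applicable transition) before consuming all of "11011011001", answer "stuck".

stuck

(p, 11011011001, Z)
  read 1, top Z: go to q, push Z → (q, 1011011001, Z)
  read 1, top Z: go to q, push YZ → (q, 011011001, YZ)
  read 0, top Y: go to p, push ε → (p, 11011001, Z)
  read 1, top Z: go to q, push Z → (q, 1011001, Z)
  read 1, top Z: go to q, push YZ → (q, 011001, YZ)
  read 0, top Y: go to p, push ε → (p, 11001, Z)
  read 1, top Z: go to q, push Z → (q, 1001, Z)
  read 1, top Z: go to q, push YZ → (q, 001, YZ)
  read 0, top Y: go to p, push ε → (p, 01, Z)
No transition for (p, 0, top Z); M blocks with input 01 remaining.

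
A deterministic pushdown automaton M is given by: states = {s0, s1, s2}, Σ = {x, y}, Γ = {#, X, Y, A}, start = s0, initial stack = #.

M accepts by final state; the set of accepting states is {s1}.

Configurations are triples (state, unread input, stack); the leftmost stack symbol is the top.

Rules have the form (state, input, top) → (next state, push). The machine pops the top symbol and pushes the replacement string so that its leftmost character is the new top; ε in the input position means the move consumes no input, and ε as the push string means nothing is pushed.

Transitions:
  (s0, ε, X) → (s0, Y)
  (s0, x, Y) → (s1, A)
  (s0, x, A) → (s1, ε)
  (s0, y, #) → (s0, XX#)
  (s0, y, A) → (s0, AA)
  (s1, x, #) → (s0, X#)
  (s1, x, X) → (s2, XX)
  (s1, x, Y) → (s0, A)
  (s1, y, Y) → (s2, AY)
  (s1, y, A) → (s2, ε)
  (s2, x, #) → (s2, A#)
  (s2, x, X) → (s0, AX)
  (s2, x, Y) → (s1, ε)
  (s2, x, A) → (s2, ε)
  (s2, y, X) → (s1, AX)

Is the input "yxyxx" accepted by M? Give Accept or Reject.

Accept

(s0, yxyxx, #)
  read y, top #: go to s0, push XX# → (s0, xyxx, XX#)
  ε-move, top X: go to s0, push Y → (s0, xyxx, YX#)
  read x, top Y: go to s1, push A → (s1, yxx, AX#)
  read y, top A: go to s2, push ε → (s2, xx, X#)
  read x, top X: go to s0, push AX → (s0, x, AX#)
  read x, top A: go to s1, push ε → (s1, ε, X#)
All input consumed; state s1 ∈ F.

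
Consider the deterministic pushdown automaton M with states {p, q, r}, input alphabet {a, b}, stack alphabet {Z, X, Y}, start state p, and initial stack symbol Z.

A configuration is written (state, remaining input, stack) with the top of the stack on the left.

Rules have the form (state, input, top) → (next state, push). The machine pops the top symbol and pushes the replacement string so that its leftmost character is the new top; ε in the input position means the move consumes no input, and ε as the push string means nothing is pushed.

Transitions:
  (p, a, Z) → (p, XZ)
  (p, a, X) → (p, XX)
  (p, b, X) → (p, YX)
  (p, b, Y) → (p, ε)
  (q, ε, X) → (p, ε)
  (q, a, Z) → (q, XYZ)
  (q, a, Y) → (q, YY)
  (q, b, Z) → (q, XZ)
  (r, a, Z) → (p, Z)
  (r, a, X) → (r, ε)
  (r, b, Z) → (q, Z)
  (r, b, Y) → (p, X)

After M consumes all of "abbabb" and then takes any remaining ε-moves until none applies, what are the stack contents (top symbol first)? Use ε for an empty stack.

(p, abbabb, Z)
  read a, top Z: go to p, push XZ → (p, bbabb, XZ)
  read b, top X: go to p, push YX → (p, babb, YXZ)
  read b, top Y: go to p, push ε → (p, abb, XZ)
  read a, top X: go to p, push XX → (p, bb, XXZ)
  read b, top X: go to p, push YX → (p, b, YXXZ)
  read b, top Y: go to p, push ε → (p, ε, XXZ)
All input consumed in state p with stack XXZ.

XXZ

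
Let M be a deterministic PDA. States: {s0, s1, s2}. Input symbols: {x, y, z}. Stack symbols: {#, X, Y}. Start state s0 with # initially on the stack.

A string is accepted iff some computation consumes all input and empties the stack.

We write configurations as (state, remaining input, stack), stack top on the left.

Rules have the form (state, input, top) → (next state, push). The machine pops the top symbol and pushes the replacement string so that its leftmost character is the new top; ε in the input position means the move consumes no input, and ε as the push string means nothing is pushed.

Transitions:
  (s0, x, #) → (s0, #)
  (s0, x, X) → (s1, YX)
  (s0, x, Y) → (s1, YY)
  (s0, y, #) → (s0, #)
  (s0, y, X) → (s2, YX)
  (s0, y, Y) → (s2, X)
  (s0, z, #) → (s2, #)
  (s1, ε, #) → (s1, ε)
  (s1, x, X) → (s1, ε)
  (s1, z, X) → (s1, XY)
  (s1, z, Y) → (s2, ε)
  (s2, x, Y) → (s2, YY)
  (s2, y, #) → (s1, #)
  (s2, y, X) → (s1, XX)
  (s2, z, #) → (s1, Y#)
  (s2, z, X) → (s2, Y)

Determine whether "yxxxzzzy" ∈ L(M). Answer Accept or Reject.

(s0, yxxxzzzy, #)
  read y, top #: go to s0, push # → (s0, xxxzzzy, #)
  read x, top #: go to s0, push # → (s0, xxzzzy, #)
  read x, top #: go to s0, push # → (s0, xzzzy, #)
  read x, top #: go to s0, push # → (s0, zzzy, #)
  read z, top #: go to s2, push # → (s2, zzy, #)
  read z, top #: go to s1, push Y# → (s1, zy, Y#)
  read z, top Y: go to s2, push ε → (s2, y, #)
  read y, top #: go to s1, push # → (s1, ε, #)
  ε-move, top #: go to s1, push ε → (s1, ε, ε)
All input consumed and the stack is empty.

Accept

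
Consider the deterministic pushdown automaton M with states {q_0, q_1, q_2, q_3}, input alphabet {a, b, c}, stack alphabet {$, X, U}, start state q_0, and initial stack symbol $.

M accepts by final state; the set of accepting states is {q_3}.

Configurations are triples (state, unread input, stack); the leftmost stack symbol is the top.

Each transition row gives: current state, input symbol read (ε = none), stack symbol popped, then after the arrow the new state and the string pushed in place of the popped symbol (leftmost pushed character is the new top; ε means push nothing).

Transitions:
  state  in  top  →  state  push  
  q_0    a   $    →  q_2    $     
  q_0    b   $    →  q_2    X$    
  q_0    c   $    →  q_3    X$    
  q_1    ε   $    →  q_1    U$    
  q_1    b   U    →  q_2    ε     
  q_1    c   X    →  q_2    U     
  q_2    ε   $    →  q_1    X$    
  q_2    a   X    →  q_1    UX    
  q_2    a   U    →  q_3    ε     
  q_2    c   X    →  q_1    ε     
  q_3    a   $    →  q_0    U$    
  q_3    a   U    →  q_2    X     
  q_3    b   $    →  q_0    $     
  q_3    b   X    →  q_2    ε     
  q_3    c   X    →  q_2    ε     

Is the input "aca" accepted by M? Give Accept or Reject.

(q_0, aca, $)
  read a, top $: go to q_2, push $ → (q_2, ca, $)
  ε-move, top $: go to q_1, push X$ → (q_1, ca, X$)
  read c, top X: go to q_2, push U → (q_2, a, U$)
  read a, top U: go to q_3, push ε → (q_3, ε, $)
All input consumed; state q_3 ∈ F.

Accept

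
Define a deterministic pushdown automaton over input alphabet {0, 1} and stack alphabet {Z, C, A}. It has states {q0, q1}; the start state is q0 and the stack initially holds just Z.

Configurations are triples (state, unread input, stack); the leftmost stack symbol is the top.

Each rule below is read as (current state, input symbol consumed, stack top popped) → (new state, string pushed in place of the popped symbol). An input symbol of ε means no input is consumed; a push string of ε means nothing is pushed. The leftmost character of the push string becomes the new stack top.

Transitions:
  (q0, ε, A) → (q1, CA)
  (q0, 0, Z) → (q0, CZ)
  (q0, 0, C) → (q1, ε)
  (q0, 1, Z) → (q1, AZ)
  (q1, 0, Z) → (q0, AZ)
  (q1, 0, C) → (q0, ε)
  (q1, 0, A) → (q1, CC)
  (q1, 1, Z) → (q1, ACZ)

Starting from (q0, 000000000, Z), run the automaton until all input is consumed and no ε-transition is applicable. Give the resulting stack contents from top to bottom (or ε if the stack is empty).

CAZ

(q0, 000000000, Z) ⊢ (q0, 00000000, CZ) ⊢ (q1, 0000000, Z) ⊢ (q0, 000000, AZ) ⊢ (q1, 000000, CAZ) ⊢ (q0, 00000, AZ) ⊢ (q1, 00000, CAZ) ⊢ (q0, 0000, AZ) ⊢ (q1, 0000, CAZ) ⊢ (q0, 000, AZ) ⊢ (q1, 000, CAZ) ⊢ (q0, 00, AZ) ⊢ (q1, 00, CAZ) ⊢ (q0, 0, AZ) ⊢ (q1, 0, CAZ) ⊢ (q0, ε, AZ) ⊢ (q1, ε, CAZ)
All input consumed in state q1 with stack CAZ.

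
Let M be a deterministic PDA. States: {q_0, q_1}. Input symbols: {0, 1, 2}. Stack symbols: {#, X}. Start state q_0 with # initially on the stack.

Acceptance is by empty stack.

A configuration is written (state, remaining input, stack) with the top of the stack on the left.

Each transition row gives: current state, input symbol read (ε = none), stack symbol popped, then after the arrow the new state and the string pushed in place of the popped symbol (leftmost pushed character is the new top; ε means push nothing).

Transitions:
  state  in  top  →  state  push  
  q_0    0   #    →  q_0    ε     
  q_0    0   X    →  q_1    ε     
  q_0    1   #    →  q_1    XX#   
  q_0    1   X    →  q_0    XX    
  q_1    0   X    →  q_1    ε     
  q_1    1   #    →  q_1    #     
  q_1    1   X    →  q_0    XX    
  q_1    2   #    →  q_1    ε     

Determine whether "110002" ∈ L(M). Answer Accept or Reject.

Accept

(q_0, 110002, #)
  read 1, top #: go to q_1, push XX# → (q_1, 10002, XX#)
  read 1, top X: go to q_0, push XX → (q_0, 0002, XXX#)
  read 0, top X: go to q_1, push ε → (q_1, 002, XX#)
  read 0, top X: go to q_1, push ε → (q_1, 02, X#)
  read 0, top X: go to q_1, push ε → (q_1, 2, #)
  read 2, top #: go to q_1, push ε → (q_1, ε, ε)
All input consumed and the stack is empty.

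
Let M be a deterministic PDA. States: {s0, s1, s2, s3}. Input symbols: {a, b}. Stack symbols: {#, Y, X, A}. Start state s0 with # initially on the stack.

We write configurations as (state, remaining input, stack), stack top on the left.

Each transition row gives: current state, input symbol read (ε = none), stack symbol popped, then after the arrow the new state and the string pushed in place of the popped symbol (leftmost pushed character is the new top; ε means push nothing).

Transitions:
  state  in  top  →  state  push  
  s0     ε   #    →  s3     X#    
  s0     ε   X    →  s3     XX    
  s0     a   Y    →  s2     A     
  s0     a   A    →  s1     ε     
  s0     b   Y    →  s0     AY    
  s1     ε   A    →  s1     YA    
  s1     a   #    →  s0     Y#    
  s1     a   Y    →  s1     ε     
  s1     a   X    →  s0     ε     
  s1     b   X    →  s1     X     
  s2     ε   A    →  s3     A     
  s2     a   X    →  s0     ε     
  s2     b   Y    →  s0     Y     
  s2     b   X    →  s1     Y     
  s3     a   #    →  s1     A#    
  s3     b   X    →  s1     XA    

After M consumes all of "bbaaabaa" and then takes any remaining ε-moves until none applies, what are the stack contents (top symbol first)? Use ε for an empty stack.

#

(s0, bbaaabaa, #)
  ε-move, top #: go to s3, push X# → (s3, bbaaabaa, X#)
  read b, top X: go to s1, push XA → (s1, baaabaa, XA#)
  read b, top X: go to s1, push X → (s1, aaabaa, XA#)
  read a, top X: go to s0, push ε → (s0, aabaa, A#)
  read a, top A: go to s1, push ε → (s1, abaa, #)
  read a, top #: go to s0, push Y# → (s0, baa, Y#)
  read b, top Y: go to s0, push AY → (s0, aa, AY#)
  read a, top A: go to s1, push ε → (s1, a, Y#)
  read a, top Y: go to s1, push ε → (s1, ε, #)
All input consumed in state s1 with stack #.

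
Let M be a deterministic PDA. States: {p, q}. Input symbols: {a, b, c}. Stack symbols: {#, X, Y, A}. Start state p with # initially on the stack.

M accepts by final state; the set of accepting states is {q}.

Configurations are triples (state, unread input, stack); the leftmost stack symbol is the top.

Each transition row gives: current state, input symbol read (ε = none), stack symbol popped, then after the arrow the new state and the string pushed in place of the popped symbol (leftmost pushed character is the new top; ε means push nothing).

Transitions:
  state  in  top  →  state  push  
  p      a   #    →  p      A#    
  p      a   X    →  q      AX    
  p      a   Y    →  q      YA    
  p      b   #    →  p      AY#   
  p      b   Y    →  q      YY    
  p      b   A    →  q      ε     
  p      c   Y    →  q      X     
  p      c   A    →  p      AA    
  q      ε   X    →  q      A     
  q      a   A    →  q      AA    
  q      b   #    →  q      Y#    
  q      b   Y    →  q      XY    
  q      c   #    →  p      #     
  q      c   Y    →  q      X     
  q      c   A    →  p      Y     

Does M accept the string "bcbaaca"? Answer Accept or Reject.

Accept

(p, bcbaaca, #)
  read b, top #: go to p, push AY# → (p, cbaaca, AY#)
  read c, top A: go to p, push AA → (p, baaca, AAY#)
  read b, top A: go to q, push ε → (q, aaca, AY#)
  read a, top A: go to q, push AA → (q, aca, AAY#)
  read a, top A: go to q, push AA → (q, ca, AAAY#)
  read c, top A: go to p, push Y → (p, a, YAAY#)
  read a, top Y: go to q, push YA → (q, ε, YAAAY#)
All input consumed; state q ∈ F.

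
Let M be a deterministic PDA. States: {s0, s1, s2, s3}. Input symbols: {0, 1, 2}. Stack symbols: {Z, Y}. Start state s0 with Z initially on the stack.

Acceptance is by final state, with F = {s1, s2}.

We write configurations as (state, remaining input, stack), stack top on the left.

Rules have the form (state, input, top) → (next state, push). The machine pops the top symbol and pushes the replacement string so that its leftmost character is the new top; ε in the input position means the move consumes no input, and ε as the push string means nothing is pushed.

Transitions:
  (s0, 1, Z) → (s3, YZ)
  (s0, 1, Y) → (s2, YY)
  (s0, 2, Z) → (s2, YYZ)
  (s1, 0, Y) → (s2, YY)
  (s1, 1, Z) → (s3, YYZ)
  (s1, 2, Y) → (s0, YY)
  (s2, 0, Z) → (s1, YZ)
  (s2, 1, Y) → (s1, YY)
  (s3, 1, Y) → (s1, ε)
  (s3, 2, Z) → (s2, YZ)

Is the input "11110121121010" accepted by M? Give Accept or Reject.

(s0, 11110121121010, Z)
  read 1, top Z: go to s3, push YZ → (s3, 1110121121010, YZ)
  read 1, top Y: go to s1, push ε → (s1, 110121121010, Z)
  read 1, top Z: go to s3, push YYZ → (s3, 10121121010, YYZ)
  read 1, top Y: go to s1, push ε → (s1, 0121121010, YZ)
  read 0, top Y: go to s2, push YY → (s2, 121121010, YYZ)
  read 1, top Y: go to s1, push YY → (s1, 21121010, YYYZ)
  read 2, top Y: go to s0, push YY → (s0, 1121010, YYYYZ)
  read 1, top Y: go to s2, push YY → (s2, 121010, YYYYYZ)
  read 1, top Y: go to s1, push YY → (s1, 21010, YYYYYYZ)
  read 2, top Y: go to s0, push YY → (s0, 1010, YYYYYYYZ)
  read 1, top Y: go to s2, push YY → (s2, 010, YYYYYYYYZ)
No transition applies at (s2, 010, YYYYYYYYZ); input not fully consumed.

Reject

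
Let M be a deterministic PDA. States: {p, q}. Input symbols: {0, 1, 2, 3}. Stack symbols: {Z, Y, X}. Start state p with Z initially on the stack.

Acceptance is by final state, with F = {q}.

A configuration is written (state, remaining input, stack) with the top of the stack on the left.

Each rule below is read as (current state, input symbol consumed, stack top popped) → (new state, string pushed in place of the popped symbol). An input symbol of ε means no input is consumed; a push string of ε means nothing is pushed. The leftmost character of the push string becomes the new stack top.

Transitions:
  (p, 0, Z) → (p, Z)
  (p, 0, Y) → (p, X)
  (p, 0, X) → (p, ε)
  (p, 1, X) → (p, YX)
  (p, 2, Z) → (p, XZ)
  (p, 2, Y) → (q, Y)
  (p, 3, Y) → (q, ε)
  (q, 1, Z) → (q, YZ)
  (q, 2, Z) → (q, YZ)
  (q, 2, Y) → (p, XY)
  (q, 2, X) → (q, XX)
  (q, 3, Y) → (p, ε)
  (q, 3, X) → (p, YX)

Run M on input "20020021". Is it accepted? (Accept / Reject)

Reject

(p, 20020021, Z)
  read 2, top Z: go to p, push XZ → (p, 0020021, XZ)
  read 0, top X: go to p, push ε → (p, 020021, Z)
  read 0, top Z: go to p, push Z → (p, 20021, Z)
  read 2, top Z: go to p, push XZ → (p, 0021, XZ)
  read 0, top X: go to p, push ε → (p, 021, Z)
  read 0, top Z: go to p, push Z → (p, 21, Z)
  read 2, top Z: go to p, push XZ → (p, 1, XZ)
  read 1, top X: go to p, push YX → (p, ε, YXZ)
All input consumed; state p ∉ F and no further ε-move applies.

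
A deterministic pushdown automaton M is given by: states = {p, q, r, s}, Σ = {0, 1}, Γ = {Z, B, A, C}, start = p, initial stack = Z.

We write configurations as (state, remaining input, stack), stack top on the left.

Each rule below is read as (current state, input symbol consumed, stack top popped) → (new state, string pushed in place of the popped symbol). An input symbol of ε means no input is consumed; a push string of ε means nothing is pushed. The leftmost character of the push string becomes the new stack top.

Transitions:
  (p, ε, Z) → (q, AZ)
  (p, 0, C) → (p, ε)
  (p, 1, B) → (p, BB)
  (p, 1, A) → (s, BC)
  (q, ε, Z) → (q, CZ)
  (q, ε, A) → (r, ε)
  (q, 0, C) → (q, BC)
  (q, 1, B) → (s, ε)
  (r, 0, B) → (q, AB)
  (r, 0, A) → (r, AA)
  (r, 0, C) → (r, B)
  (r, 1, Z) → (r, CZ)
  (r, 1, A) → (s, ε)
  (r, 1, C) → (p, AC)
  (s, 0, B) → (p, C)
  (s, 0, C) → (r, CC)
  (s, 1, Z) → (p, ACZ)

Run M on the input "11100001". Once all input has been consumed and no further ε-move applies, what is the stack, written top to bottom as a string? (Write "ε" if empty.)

CZ

(p, 11100001, Z) ⊢ (q, 11100001, AZ) ⊢ (r, 11100001, Z) ⊢ (r, 1100001, CZ) ⊢ (p, 100001, ACZ) ⊢ (s, 00001, BCCZ) ⊢ (p, 0001, CCCZ) ⊢ (p, 001, CCZ) ⊢ (p, 01, CZ) ⊢ (p, 1, Z) ⊢ (q, 1, AZ) ⊢ (r, 1, Z) ⊢ (r, ε, CZ)
All input consumed in state r with stack CZ.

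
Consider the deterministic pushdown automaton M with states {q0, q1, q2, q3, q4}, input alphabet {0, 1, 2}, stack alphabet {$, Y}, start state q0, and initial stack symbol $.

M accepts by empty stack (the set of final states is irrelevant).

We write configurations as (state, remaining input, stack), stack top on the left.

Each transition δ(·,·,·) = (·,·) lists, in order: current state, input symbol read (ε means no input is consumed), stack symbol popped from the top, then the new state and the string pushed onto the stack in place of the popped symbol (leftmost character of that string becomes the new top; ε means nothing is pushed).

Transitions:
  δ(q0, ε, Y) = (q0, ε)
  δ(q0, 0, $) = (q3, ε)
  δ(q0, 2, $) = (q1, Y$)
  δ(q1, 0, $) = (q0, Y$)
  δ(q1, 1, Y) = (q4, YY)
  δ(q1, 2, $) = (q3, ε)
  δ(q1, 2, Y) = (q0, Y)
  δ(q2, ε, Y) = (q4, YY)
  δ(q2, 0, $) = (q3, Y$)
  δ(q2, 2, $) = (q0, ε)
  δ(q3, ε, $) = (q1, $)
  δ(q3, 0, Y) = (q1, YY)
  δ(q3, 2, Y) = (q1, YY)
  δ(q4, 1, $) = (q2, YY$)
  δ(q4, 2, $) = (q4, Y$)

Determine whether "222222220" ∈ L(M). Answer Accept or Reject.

Accept

(q0, 222222220, $) ⊢ (q1, 22222220, Y$) ⊢ (q0, 2222220, Y$) ⊢ (q0, 2222220, $) ⊢ (q1, 222220, Y$) ⊢ (q0, 22220, Y$) ⊢ (q0, 22220, $) ⊢ (q1, 2220, Y$) ⊢ (q0, 220, Y$) ⊢ (q0, 220, $) ⊢ (q1, 20, Y$) ⊢ (q0, 0, Y$) ⊢ (q0, 0, $) ⊢ (q3, ε, ε)
All input consumed and the stack is empty.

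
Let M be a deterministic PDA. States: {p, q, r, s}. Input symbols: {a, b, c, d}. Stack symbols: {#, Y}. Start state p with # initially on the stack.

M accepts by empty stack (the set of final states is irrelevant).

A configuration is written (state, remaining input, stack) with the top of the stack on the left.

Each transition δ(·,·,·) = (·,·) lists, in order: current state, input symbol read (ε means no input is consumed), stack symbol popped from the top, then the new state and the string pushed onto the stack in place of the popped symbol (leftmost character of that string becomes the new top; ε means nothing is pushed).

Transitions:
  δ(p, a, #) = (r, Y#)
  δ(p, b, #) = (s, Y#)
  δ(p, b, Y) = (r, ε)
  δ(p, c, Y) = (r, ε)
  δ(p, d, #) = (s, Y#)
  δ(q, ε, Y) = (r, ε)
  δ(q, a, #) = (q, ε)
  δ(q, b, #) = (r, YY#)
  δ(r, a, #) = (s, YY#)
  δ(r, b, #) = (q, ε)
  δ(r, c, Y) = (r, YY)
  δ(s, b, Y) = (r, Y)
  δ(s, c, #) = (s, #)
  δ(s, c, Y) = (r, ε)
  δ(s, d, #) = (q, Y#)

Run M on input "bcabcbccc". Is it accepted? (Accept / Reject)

(p, bcabcbccc, #)
  read b, top #: go to s, push Y# → (s, cabcbccc, Y#)
  read c, top Y: go to r, push ε → (r, abcbccc, #)
  read a, top #: go to s, push YY# → (s, bcbccc, YY#)
  read b, top Y: go to r, push Y → (r, cbccc, YY#)
  read c, top Y: go to r, push YY → (r, bccc, YYY#)
No transition applies at (r, bccc, YYY#); input not fully consumed.

Reject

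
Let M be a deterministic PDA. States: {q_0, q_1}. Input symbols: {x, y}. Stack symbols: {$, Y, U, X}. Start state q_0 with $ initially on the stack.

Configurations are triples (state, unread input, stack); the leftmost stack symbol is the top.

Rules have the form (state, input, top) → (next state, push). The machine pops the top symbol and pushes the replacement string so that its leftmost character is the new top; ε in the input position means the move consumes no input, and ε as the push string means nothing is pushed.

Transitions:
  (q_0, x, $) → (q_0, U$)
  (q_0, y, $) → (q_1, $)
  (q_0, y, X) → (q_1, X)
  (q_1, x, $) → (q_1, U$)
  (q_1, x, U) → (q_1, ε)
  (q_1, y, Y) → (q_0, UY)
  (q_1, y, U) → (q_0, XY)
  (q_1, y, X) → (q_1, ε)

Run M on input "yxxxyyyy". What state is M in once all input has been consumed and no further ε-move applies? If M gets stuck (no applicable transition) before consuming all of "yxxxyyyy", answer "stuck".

(q_0, yxxxyyyy, $)
  read y, top $: go to q_1, push $ → (q_1, xxxyyyy, $)
  read x, top $: go to q_1, push U$ → (q_1, xxyyyy, U$)
  read x, top U: go to q_1, push ε → (q_1, xyyyy, $)
  read x, top $: go to q_1, push U$ → (q_1, yyyy, U$)
  read y, top U: go to q_0, push XY → (q_0, yyy, XY$)
  read y, top X: go to q_1, push X → (q_1, yy, XY$)
  read y, top X: go to q_1, push ε → (q_1, y, Y$)
  read y, top Y: go to q_0, push UY → (q_0, ε, UY$)
All input consumed; M is in state q_0.

q_0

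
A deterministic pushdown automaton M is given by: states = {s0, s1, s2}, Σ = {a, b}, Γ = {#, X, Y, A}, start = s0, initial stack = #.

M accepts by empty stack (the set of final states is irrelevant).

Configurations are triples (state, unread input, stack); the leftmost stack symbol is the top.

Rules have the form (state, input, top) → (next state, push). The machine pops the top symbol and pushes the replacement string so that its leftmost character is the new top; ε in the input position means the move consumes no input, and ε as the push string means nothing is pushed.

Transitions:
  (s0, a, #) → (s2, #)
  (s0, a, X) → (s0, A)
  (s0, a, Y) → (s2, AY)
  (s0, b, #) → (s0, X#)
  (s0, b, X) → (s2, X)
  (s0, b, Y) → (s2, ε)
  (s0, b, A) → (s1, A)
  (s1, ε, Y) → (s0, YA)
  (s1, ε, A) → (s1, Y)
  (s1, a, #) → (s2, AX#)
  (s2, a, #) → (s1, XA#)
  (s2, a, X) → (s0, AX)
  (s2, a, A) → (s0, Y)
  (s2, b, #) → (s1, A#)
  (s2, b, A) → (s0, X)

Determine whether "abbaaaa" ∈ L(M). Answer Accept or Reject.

Reject

(s0, abbaaaa, #) ⊢ (s2, bbaaaa, #) ⊢ (s1, baaaa, A#) ⊢ (s1, baaaa, Y#) ⊢ (s0, baaaa, YA#) ⊢ (s2, aaaa, A#) ⊢ (s0, aaa, Y#) ⊢ (s2, aa, AY#) ⊢ (s0, a, YY#) ⊢ (s2, ε, AYY#)
All input consumed; stack is AYY#, not empty, and no further ε-move applies.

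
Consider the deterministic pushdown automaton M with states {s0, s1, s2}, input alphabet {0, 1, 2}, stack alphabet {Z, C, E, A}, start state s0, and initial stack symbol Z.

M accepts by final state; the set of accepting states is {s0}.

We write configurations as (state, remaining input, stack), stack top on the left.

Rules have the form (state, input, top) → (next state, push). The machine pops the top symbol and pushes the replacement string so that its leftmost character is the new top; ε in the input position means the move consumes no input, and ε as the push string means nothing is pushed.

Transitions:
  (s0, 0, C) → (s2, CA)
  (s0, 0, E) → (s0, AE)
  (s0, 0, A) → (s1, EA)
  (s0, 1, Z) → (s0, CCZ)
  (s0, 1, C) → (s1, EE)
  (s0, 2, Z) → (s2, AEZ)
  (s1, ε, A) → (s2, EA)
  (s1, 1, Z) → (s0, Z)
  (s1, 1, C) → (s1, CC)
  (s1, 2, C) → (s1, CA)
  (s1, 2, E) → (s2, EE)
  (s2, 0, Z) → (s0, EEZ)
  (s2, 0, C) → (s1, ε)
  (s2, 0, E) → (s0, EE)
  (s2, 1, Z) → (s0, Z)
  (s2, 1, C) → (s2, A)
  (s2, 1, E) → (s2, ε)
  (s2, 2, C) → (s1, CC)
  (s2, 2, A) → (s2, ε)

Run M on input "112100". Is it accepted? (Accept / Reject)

(s0, 112100, Z) ⊢ (s0, 12100, CCZ) ⊢ (s1, 2100, EECZ) ⊢ (s2, 100, EEECZ) ⊢ (s2, 00, EECZ) ⊢ (s0, 0, EEECZ) ⊢ (s0, ε, AEEECZ)
All input consumed; state s0 ∈ F.

Accept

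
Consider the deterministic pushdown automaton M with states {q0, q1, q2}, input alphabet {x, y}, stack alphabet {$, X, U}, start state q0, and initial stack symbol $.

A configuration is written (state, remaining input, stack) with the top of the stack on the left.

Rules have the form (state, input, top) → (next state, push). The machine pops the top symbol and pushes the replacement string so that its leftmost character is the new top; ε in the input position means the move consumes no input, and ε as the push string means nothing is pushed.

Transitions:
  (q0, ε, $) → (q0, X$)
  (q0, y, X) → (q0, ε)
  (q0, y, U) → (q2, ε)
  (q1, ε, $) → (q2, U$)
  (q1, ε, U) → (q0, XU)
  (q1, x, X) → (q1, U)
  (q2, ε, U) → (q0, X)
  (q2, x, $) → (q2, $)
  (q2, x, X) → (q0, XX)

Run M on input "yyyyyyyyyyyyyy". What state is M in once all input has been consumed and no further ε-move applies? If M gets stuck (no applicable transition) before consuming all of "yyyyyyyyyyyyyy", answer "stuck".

q0

(q0, yyyyyyyyyyyyyy, $)
  ε-move, top $: go to q0, push X$ → (q0, yyyyyyyyyyyyyy, X$)
  read y, top X: go to q0, push ε → (q0, yyyyyyyyyyyyy, $)
  ε-move, top $: go to q0, push X$ → (q0, yyyyyyyyyyyyy, X$)
  read y, top X: go to q0, push ε → (q0, yyyyyyyyyyyy, $)
  ε-move, top $: go to q0, push X$ → (q0, yyyyyyyyyyyy, X$)
  read y, top X: go to q0, push ε → (q0, yyyyyyyyyyy, $)
  ε-move, top $: go to q0, push X$ → (q0, yyyyyyyyyyy, X$)
  read y, top X: go to q0, push ε → (q0, yyyyyyyyyy, $)
  ε-move, top $: go to q0, push X$ → (q0, yyyyyyyyyy, X$)
  read y, top X: go to q0, push ε → (q0, yyyyyyyyy, $)
  ε-move, top $: go to q0, push X$ → (q0, yyyyyyyyy, X$)
  read y, top X: go to q0, push ε → (q0, yyyyyyyy, $)
  ε-move, top $: go to q0, push X$ → (q0, yyyyyyyy, X$)
  read y, top X: go to q0, push ε → (q0, yyyyyyy, $)
  ε-move, top $: go to q0, push X$ → (q0, yyyyyyy, X$)
  read y, top X: go to q0, push ε → (q0, yyyyyy, $)
  ε-move, top $: go to q0, push X$ → (q0, yyyyyy, X$)
  read y, top X: go to q0, push ε → (q0, yyyyy, $)
  ε-move, top $: go to q0, push X$ → (q0, yyyyy, X$)
  read y, top X: go to q0, push ε → (q0, yyyy, $)
  ε-move, top $: go to q0, push X$ → (q0, yyyy, X$)
  read y, top X: go to q0, push ε → (q0, yyy, $)
  ε-move, top $: go to q0, push X$ → (q0, yyy, X$)
  read y, top X: go to q0, push ε → (q0, yy, $)
  ε-move, top $: go to q0, push X$ → (q0, yy, X$)
  read y, top X: go to q0, push ε → (q0, y, $)
  ε-move, top $: go to q0, push X$ → (q0, y, X$)
  read y, top X: go to q0, push ε → (q0, ε, $)
  ε-move, top $: go to q0, push X$ → (q0, ε, X$)
All input consumed; M is in state q0.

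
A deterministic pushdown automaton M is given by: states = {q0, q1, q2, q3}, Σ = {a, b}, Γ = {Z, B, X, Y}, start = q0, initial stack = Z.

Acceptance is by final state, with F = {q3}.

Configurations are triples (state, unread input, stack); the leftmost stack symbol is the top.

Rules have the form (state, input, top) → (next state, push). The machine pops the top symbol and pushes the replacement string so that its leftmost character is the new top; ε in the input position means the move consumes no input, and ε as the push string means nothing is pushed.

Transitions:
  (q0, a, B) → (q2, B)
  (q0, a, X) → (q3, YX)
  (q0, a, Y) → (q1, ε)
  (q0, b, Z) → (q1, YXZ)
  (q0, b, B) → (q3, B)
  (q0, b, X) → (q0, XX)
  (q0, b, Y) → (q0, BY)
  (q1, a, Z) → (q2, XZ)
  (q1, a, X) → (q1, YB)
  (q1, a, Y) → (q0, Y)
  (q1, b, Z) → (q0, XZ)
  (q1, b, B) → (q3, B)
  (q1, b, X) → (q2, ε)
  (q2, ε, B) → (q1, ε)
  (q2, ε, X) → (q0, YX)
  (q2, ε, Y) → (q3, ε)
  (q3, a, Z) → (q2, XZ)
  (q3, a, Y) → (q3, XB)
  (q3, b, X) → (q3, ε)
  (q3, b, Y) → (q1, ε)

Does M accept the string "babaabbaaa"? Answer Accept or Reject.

Reject

(q0, babaabbaaa, Z)
  read b, top Z: go to q1, push YXZ → (q1, abaabbaaa, YXZ)
  read a, top Y: go to q0, push Y → (q0, baabbaaa, YXZ)
  read b, top Y: go to q0, push BY → (q0, aabbaaa, BYXZ)
  read a, top B: go to q2, push B → (q2, abbaaa, BYXZ)
  ε-move, top B: go to q1, push ε → (q1, abbaaa, YXZ)
  read a, top Y: go to q0, push Y → (q0, bbaaa, YXZ)
  read b, top Y: go to q0, push BY → (q0, baaa, BYXZ)
  read b, top B: go to q3, push B → (q3, aaa, BYXZ)
No transition applies at (q3, aaa, BYXZ); input not fully consumed.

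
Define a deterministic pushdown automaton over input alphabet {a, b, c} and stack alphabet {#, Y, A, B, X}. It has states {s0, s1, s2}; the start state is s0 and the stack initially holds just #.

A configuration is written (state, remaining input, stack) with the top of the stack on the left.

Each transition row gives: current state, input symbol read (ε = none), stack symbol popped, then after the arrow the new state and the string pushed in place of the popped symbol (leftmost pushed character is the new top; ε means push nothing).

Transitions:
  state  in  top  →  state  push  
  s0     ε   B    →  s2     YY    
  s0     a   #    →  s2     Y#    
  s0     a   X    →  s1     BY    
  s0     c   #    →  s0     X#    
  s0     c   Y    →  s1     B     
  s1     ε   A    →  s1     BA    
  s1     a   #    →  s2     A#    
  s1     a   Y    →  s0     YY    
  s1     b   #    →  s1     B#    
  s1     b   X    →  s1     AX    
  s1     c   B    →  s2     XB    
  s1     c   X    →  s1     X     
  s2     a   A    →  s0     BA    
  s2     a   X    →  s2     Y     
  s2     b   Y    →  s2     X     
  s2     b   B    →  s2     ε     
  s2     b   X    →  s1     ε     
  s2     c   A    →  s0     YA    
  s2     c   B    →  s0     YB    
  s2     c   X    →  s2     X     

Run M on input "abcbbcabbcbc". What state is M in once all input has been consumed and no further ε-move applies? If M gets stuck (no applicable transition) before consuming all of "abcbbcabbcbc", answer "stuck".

(s0, abcbbcabbcbc, #)
  read a, top #: go to s2, push Y# → (s2, bcbbcabbcbc, Y#)
  read b, top Y: go to s2, push X → (s2, cbbcabbcbc, X#)
  read c, top X: go to s2, push X → (s2, bbcabbcbc, X#)
  read b, top X: go to s1, push ε → (s1, bcabbcbc, #)
  read b, top #: go to s1, push B# → (s1, cabbcbc, B#)
  read c, top B: go to s2, push XB → (s2, abbcbc, XB#)
  read a, top X: go to s2, push Y → (s2, bbcbc, YB#)
  read b, top Y: go to s2, push X → (s2, bcbc, XB#)
  read b, top X: go to s1, push ε → (s1, cbc, B#)
  read c, top B: go to s2, push XB → (s2, bc, XB#)
  read b, top X: go to s1, push ε → (s1, c, B#)
  read c, top B: go to s2, push XB → (s2, ε, XB#)
All input consumed; M is in state s2.

s2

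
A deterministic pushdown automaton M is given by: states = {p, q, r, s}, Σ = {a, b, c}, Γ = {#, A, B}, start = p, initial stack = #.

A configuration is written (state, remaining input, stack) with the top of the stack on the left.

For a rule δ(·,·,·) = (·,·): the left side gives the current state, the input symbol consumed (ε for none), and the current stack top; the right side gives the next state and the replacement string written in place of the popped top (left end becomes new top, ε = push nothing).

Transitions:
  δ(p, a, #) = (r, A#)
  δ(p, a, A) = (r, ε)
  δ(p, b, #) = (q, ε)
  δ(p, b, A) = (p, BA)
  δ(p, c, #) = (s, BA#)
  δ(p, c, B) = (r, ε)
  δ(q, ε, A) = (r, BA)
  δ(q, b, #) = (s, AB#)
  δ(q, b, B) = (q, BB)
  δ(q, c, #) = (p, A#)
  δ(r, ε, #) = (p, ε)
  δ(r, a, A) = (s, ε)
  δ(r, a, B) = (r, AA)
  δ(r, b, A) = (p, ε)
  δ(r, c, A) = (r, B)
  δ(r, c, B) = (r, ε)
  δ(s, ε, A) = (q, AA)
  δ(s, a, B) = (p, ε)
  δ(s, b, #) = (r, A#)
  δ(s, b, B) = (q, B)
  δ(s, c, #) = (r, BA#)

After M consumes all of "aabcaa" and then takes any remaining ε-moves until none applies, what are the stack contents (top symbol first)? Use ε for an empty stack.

BAA#

(p, aabcaa, #) ⊢ (r, abcaa, A#) ⊢ (s, bcaa, #) ⊢ (r, caa, A#) ⊢ (r, aa, B#) ⊢ (r, a, AA#) ⊢ (s, ε, A#) ⊢ (q, ε, AA#) ⊢ (r, ε, BAA#)
All input consumed in state r with stack BAA#.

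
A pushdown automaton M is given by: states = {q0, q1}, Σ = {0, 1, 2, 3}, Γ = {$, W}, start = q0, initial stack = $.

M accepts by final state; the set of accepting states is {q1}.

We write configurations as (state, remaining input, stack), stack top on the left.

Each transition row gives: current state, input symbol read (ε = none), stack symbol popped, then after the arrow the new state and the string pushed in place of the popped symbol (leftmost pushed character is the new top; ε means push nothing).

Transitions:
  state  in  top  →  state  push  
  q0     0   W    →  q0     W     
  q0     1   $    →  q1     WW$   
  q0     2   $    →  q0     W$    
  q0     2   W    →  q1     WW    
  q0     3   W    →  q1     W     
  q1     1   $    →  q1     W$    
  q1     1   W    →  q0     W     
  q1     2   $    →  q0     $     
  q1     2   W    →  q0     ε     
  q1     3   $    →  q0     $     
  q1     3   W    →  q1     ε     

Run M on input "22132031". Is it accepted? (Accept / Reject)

Reject

No computation consumes all input and reaches a final state.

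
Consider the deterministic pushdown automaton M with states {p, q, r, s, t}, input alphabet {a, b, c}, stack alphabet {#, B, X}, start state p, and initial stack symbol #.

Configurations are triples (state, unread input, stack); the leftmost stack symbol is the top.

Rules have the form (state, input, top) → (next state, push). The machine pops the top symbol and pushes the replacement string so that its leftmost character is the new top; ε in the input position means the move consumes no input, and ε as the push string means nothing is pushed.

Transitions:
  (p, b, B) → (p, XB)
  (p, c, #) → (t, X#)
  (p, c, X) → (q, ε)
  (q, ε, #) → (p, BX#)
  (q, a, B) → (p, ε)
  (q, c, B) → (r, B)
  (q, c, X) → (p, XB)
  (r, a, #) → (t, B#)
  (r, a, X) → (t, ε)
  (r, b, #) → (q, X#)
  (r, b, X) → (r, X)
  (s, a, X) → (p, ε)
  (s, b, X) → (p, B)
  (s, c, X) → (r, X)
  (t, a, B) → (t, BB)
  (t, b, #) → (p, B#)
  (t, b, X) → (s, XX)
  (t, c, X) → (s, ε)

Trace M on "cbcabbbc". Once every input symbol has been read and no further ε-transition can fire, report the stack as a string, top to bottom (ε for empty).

BX#

(p, cbcabbbc, #) ⊢ (t, bcabbbc, X#) ⊢ (s, cabbbc, XX#) ⊢ (r, abbbc, XX#) ⊢ (t, bbbc, X#) ⊢ (s, bbc, XX#) ⊢ (p, bc, BX#) ⊢ (p, c, XBX#) ⊢ (q, ε, BX#)
All input consumed in state q with stack BX#.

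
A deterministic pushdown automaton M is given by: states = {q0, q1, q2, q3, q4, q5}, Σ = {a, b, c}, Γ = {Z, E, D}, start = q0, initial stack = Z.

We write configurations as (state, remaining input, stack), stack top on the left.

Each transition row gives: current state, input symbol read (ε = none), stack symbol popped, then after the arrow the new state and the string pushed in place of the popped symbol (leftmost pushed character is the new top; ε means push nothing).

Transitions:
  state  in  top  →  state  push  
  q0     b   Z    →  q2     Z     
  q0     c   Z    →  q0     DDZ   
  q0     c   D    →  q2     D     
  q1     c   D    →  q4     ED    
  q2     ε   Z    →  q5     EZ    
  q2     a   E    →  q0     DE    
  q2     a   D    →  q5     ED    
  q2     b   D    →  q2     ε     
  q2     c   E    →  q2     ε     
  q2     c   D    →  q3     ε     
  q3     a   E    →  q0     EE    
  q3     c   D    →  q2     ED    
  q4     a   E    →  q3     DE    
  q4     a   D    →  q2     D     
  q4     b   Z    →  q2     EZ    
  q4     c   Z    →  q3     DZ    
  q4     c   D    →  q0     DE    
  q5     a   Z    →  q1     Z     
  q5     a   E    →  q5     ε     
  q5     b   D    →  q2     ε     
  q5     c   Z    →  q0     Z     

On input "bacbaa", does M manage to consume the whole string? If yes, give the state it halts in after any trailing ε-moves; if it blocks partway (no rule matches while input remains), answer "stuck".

(q0, bacbaa, Z)
  read b, top Z: go to q2, push Z → (q2, acbaa, Z)
  ε-move, top Z: go to q5, push EZ → (q5, acbaa, EZ)
  read a, top E: go to q5, push ε → (q5, cbaa, Z)
  read c, top Z: go to q0, push Z → (q0, baa, Z)
  read b, top Z: go to q2, push Z → (q2, aa, Z)
  ε-move, top Z: go to q5, push EZ → (q5, aa, EZ)
  read a, top E: go to q5, push ε → (q5, a, Z)
  read a, top Z: go to q1, push Z → (q1, ε, Z)
All input consumed; M is in state q1.

q1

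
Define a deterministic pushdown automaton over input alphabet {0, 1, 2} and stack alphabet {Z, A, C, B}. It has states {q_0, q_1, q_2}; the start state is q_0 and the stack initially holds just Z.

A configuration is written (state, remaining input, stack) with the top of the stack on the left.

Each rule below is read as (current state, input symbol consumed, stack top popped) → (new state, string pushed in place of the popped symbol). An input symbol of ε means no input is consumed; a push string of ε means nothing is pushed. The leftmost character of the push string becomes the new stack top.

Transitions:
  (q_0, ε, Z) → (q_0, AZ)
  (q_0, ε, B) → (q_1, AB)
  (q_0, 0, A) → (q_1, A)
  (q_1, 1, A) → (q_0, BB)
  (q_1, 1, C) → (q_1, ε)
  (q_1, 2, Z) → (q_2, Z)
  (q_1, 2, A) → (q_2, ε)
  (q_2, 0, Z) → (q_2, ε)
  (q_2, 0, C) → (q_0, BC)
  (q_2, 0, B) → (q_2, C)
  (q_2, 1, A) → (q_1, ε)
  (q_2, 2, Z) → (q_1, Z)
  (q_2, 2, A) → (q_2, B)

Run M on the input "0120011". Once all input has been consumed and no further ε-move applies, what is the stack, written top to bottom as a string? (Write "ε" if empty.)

ABBBBBCBZ

(q_0, 0120011, Z)
  ε-move, top Z: go to q_0, push AZ → (q_0, 0120011, AZ)
  read 0, top A: go to q_1, push A → (q_1, 120011, AZ)
  read 1, top A: go to q_0, push BB → (q_0, 20011, BBZ)
  ε-move, top B: go to q_1, push AB → (q_1, 20011, ABBZ)
  read 2, top A: go to q_2, push ε → (q_2, 0011, BBZ)
  read 0, top B: go to q_2, push C → (q_2, 011, CBZ)
  read 0, top C: go to q_0, push BC → (q_0, 11, BCBZ)
  ε-move, top B: go to q_1, push AB → (q_1, 11, ABCBZ)
  read 1, top A: go to q_0, push BB → (q_0, 1, BBBCBZ)
  ε-move, top B: go to q_1, push AB → (q_1, 1, ABBBCBZ)
  read 1, top A: go to q_0, push BB → (q_0, ε, BBBBBCBZ)
  ε-move, top B: go to q_1, push AB → (q_1, ε, ABBBBBCBZ)
All input consumed in state q_1 with stack ABBBBBCBZ.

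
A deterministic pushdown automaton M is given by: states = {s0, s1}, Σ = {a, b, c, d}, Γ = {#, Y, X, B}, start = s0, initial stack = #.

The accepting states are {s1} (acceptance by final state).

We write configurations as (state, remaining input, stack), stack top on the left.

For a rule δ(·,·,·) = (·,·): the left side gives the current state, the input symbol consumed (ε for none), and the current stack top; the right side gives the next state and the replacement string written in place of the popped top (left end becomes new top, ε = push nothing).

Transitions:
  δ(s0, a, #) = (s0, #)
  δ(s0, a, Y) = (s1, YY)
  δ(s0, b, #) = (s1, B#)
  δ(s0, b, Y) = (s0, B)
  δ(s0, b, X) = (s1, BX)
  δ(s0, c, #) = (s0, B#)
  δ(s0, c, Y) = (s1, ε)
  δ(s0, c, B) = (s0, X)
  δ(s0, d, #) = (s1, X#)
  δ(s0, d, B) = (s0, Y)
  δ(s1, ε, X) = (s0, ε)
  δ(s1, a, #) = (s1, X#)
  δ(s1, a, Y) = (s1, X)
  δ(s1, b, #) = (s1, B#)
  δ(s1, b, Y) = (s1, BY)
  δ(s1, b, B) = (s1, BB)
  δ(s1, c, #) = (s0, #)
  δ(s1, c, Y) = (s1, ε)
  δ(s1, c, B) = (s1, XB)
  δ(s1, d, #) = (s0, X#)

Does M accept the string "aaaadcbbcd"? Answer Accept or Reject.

(s0, aaaadcbbcd, #)
  read a, top #: go to s0, push # → (s0, aaadcbbcd, #)
  read a, top #: go to s0, push # → (s0, aadcbbcd, #)
  read a, top #: go to s0, push # → (s0, adcbbcd, #)
  read a, top #: go to s0, push # → (s0, dcbbcd, #)
  read d, top #: go to s1, push X# → (s1, cbbcd, X#)
  ε-move, top X: go to s0, push ε → (s0, cbbcd, #)
  read c, top #: go to s0, push B# → (s0, bbcd, B#)
No transition applies at (s0, bbcd, B#); input not fully consumed.

Reject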